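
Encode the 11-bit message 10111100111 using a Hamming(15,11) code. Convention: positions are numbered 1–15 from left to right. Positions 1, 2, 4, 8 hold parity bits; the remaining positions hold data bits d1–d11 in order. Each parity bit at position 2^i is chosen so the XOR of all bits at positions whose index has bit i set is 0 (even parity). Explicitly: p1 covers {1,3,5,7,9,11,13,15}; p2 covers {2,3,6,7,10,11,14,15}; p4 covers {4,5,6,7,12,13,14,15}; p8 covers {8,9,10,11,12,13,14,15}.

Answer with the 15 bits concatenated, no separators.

Place data at non-parity positions: p1 p2 1 p4 0 1 1 p8 1 1 0 0 1 1 1
p1 (pos 1,3,5,7,9,11,13,15): XOR of data positions = 1⊕0⊕1⊕1⊕0⊕1⊕1 = 1
p2 (pos 2,3,6,7,10,11,14,15): XOR of data positions = 1⊕1⊕1⊕1⊕0⊕1⊕1 = 0
p4 (pos 4,5,6,7,12,13,14,15): XOR of data positions = 0⊕1⊕1⊕0⊕1⊕1⊕1 = 1
p8 (pos 8,9,10,11,12,13,14,15): XOR of data positions = 1⊕1⊕0⊕0⊕1⊕1⊕1 = 1
Codeword: 101101111100111

101101111100111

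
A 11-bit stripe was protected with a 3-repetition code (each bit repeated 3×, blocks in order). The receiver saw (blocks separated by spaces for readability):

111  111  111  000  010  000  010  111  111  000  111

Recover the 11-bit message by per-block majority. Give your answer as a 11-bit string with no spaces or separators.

Block 1 (111): 3 ones → 1
Block 2 (111): 3 ones → 1
Block 3 (111): 3 ones → 1
Block 4 (000): 0 ones → 0
Block 5 (010): 1 one → 0
Block 6 (000): 0 ones → 0
Block 7 (010): 1 one → 0
Block 8 (111): 3 ones → 1
Block 9 (111): 3 ones → 1
Block 10 (000): 0 ones → 0
Block 11 (111): 3 ones → 1

11100001101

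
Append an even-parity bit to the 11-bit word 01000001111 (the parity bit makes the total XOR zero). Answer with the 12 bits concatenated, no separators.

010000011111

XOR of the 11 data bits: 0⊕1⊕0⊕0⊕0⊕0⊕0⊕1⊕1⊕1⊕1 = 1
Parity bit = 1 (so all 12 bits XOR to 0).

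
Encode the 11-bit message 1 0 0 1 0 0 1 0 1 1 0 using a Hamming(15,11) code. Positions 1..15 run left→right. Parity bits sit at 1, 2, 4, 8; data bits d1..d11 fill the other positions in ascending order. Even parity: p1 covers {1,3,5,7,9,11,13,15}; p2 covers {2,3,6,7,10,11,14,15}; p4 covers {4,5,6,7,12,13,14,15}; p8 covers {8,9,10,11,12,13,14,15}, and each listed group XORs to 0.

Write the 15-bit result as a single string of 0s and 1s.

001100110010110

Place data at non-parity positions: p1 p2 1 p4 0 0 1 p8 0 0 1 0 1 1 0
p1 (pos 1,3,5,7,9,11,13,15): XOR of data positions = 1⊕0⊕1⊕0⊕1⊕1⊕0 = 0
p2 (pos 2,3,6,7,10,11,14,15): XOR of data positions = 1⊕0⊕1⊕0⊕1⊕1⊕0 = 0
p4 (pos 4,5,6,7,12,13,14,15): XOR of data positions = 0⊕0⊕1⊕0⊕1⊕1⊕0 = 1
p8 (pos 8,9,10,11,12,13,14,15): XOR of data positions = 0⊕0⊕1⊕0⊕1⊕1⊕0 = 1
Codeword: 001100110010110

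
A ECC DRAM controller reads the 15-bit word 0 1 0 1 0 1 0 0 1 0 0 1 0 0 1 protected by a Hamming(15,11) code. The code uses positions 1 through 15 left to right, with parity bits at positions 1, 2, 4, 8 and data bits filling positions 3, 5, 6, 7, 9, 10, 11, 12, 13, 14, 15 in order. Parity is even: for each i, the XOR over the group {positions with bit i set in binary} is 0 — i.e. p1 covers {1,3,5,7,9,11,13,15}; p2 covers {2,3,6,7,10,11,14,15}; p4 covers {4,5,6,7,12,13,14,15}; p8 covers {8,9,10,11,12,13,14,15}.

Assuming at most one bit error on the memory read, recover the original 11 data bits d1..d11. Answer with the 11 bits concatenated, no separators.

00101101001

s1 (pos 1,3,5,7,9,11,13,15): 0⊕0⊕0⊕0⊕1⊕0⊕0⊕1 = 0
s2 (pos 2,3,6,7,10,11,14,15): 1⊕0⊕1⊕0⊕0⊕0⊕0⊕1 = 1
s4 (pos 4,5,6,7,12,13,14,15): 1⊕0⊕1⊕0⊕1⊕0⊕0⊕1 = 0
s8 (pos 8,9,10,11,12,13,14,15): 0⊕1⊕0⊕0⊕1⊕0⊕0⊕1 = 1
Syndrome s8…s1 = 1010 → error at position 10.
Flip position 10: 010101001001001 → 010101001101001
Read data bits from positions 3,5,6,7,9,10,11,12,13,14,15: 00101101001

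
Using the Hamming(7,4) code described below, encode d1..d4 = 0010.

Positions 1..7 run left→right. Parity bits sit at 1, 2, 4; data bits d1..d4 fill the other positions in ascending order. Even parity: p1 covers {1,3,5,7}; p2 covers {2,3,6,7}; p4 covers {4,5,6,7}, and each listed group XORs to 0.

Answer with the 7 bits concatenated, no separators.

Place data at non-parity positions: p1 p2 0 p4 0 1 0
p1 (pos 1,3,5,7): XOR of data positions = 0⊕0⊕0 = 0
p2 (pos 2,3,6,7): XOR of data positions = 0⊕1⊕0 = 1
p4 (pos 4,5,6,7): XOR of data positions = 0⊕1⊕0 = 1
Codeword: 0101010

0101010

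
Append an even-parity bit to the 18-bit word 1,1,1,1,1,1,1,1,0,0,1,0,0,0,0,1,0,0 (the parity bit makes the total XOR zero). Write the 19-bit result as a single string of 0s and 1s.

XOR of the 18 data bits: 1⊕1⊕1⊕1⊕1⊕1⊕1⊕1⊕0⊕0⊕1⊕0⊕0⊕0⊕0⊕1⊕0⊕0 = 0
Parity bit = 0 (so all 19 bits XOR to 0).

1111111100100001000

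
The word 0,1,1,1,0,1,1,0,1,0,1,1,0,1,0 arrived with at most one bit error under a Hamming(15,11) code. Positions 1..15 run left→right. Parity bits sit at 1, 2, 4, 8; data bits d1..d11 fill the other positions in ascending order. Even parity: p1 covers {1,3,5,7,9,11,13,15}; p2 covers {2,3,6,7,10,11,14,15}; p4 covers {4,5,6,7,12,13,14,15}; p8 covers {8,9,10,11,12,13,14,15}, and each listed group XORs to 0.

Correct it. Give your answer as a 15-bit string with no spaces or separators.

s1 (pos 1,3,5,7,9,11,13,15): 0⊕1⊕0⊕1⊕1⊕1⊕0⊕0 = 0
s2 (pos 2,3,6,7,10,11,14,15): 1⊕1⊕1⊕1⊕0⊕1⊕1⊕0 = 0
s4 (pos 4,5,6,7,12,13,14,15): 1⊕0⊕1⊕1⊕1⊕0⊕1⊕0 = 1
s8 (pos 8,9,10,11,12,13,14,15): 0⊕1⊕0⊕1⊕1⊕0⊕1⊕0 = 0
Syndrome s8…s1 = 0100 → error at position 4.
Flip position 4: 011101101011010 → 011001101011010

011001101011010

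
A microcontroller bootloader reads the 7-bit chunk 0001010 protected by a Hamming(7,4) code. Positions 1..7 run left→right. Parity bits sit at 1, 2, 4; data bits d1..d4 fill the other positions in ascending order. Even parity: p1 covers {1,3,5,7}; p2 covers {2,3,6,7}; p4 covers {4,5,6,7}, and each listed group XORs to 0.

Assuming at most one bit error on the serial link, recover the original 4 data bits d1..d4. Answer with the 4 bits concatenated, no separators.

0010

s1 (pos 1,3,5,7): 0⊕0⊕0⊕0 = 0
s2 (pos 2,3,6,7): 0⊕0⊕1⊕0 = 1
s4 (pos 4,5,6,7): 1⊕0⊕1⊕0 = 0
Syndrome s4…s1 = 010 → error at position 2.
Flip position 2: 0001010 → 0101010
Read data bits from positions 3,5,6,7: 0010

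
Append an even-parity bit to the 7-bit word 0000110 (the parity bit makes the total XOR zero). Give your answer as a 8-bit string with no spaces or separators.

XOR of the 7 data bits: 0⊕0⊕0⊕0⊕1⊕1⊕0 = 0
Parity bit = 0 (so all 8 bits XOR to 0).

00001100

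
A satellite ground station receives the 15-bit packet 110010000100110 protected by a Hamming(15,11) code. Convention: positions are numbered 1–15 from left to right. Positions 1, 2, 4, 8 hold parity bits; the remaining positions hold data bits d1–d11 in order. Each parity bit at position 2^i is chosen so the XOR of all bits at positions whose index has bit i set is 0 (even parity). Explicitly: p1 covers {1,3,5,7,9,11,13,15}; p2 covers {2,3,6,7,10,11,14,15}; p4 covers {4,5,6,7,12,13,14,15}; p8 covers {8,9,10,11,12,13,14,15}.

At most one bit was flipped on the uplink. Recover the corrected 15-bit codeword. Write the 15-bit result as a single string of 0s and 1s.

110010000100111

s1 (pos 1,3,5,7,9,11,13,15): 1⊕0⊕1⊕0⊕0⊕0⊕1⊕0 = 1
s2 (pos 2,3,6,7,10,11,14,15): 1⊕0⊕0⊕0⊕1⊕0⊕1⊕0 = 1
s4 (pos 4,5,6,7,12,13,14,15): 0⊕1⊕0⊕0⊕0⊕1⊕1⊕0 = 1
s8 (pos 8,9,10,11,12,13,14,15): 0⊕0⊕1⊕0⊕0⊕1⊕1⊕0 = 1
Syndrome s8…s1 = 1111 → error at position 15.
Flip position 15: 110010000100110 → 110010000100111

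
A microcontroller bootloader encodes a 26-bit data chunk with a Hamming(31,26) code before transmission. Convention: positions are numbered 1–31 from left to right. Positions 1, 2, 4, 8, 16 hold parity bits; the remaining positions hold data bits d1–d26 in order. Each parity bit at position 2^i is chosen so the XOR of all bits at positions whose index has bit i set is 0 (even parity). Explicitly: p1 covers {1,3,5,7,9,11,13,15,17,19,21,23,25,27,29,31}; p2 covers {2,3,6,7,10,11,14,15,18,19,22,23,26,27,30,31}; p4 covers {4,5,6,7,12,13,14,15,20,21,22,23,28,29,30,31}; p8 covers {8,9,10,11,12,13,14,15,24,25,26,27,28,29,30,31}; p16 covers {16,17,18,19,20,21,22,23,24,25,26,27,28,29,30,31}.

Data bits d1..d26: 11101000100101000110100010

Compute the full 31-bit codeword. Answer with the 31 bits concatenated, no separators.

Place data at non-parity positions: p1 p2 1 p4 1 1 0 p8 1 0 0 0 1 0 0 p16 1 0 1 0 0 0 1 1 0 1 0 0 0 1 0
p1 (pos 1,3,5,7,9,11,13,15,17,19,21,23,25,27,29,31): XOR of data positions = 1⊕1⊕0⊕1⊕0⊕1⊕0⊕1⊕1⊕0⊕1⊕0⊕0⊕0⊕0 = 1
p2 (pos 2,3,6,7,10,11,14,15,18,19,22,23,26,27,30,31): XOR of data positions = 1⊕1⊕0⊕0⊕0⊕0⊕0⊕0⊕1⊕0⊕1⊕1⊕0⊕1⊕0 = 0
p4 (pos 4,5,6,7,12,13,14,15,20,21,22,23,28,29,30,31): XOR of data positions = 1⊕1⊕0⊕0⊕1⊕0⊕0⊕0⊕0⊕0⊕1⊕0⊕0⊕1⊕0 = 1
p8 (pos 8,9,10,11,12,13,14,15,24,25,26,27,28,29,30,31): XOR of data positions = 1⊕0⊕0⊕0⊕1⊕0⊕0⊕1⊕0⊕1⊕0⊕0⊕0⊕1⊕0 = 1
p16 (pos 16,17,18,19,20,21,22,23,24,25,26,27,28,29,30,31): XOR of data positions = 1⊕0⊕1⊕0⊕0⊕0⊕1⊕1⊕0⊕1⊕0⊕0⊕0⊕1⊕0 = 0
Codeword: 1011110110001000101000110100010

1011110110001000101000110100010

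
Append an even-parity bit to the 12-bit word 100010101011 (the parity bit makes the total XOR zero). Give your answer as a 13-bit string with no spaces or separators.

XOR of the 12 data bits: 1⊕0⊕0⊕0⊕1⊕0⊕1⊕0⊕1⊕0⊕1⊕1 = 0
Parity bit = 0 (so all 13 bits XOR to 0).

1000101010110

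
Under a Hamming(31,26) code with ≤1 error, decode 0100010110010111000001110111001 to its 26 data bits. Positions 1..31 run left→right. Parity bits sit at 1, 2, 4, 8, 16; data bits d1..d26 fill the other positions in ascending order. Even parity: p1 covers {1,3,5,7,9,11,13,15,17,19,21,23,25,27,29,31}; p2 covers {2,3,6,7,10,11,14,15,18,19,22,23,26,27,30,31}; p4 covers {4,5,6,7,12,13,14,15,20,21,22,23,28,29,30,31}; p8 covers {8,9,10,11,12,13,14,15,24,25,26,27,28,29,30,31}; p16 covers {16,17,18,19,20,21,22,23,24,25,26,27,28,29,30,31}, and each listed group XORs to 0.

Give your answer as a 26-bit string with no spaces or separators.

10101001011000001110111001

s1 (pos 1,3,5,7,9,11,13,15,17,19,21,23,25,27,29,31): 0⊕0⊕0⊕0⊕1⊕0⊕0⊕1⊕0⊕0⊕0⊕1⊕0⊕1⊕0⊕1 = 1
s2 (pos 2,3,6,7,10,11,14,15,18,19,22,23,26,27,30,31): 1⊕0⊕1⊕0⊕0⊕0⊕1⊕1⊕0⊕0⊕1⊕1⊕1⊕1⊕0⊕1 = 1
s4 (pos 4,5,6,7,12,13,14,15,20,21,22,23,28,29,30,31): 0⊕0⊕1⊕0⊕1⊕0⊕1⊕1⊕0⊕0⊕1⊕1⊕1⊕0⊕0⊕1 = 0
s8 (pos 8,9,10,11,12,13,14,15,24,25,26,27,28,29,30,31): 1⊕1⊕0⊕0⊕1⊕0⊕1⊕1⊕1⊕0⊕1⊕1⊕1⊕0⊕0⊕1 = 0
s16 (pos 16,17,18,19,20,21,22,23,24,25,26,27,28,29,30,31): 1⊕0⊕0⊕0⊕0⊕0⊕1⊕1⊕1⊕0⊕1⊕1⊕1⊕0⊕0⊕1 = 0
Syndrome s16…s1 = 00011 → error at position 3.
Flip position 3: 0100010110010111000001110111001 → 0110010110010111000001110111001
Read data bits from positions 3,5,6,7,9,10,11,12,13,14,15,17,18,19,20,21,22,23,24,25,26,27,28,29,30,31: 10101001011000001110111001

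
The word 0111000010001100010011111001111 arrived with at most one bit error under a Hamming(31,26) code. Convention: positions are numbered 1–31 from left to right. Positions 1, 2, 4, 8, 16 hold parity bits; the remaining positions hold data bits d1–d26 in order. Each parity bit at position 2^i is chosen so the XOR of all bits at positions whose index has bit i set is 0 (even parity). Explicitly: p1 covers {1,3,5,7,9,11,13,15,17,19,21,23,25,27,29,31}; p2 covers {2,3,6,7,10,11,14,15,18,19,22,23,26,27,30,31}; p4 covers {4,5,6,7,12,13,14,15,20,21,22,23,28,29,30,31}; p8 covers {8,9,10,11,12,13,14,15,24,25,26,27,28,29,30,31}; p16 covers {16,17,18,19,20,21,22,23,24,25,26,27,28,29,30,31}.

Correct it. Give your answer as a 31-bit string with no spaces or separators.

0111000110001100010011111001111

s1 (pos 1,3,5,7,9,11,13,15,17,19,21,23,25,27,29,31): 0⊕1⊕0⊕0⊕1⊕0⊕1⊕0⊕0⊕0⊕1⊕1⊕1⊕0⊕1⊕1 = 0
s2 (pos 2,3,6,7,10,11,14,15,18,19,22,23,26,27,30,31): 1⊕1⊕0⊕0⊕0⊕0⊕1⊕0⊕1⊕0⊕1⊕1⊕0⊕0⊕1⊕1 = 0
s4 (pos 4,5,6,7,12,13,14,15,20,21,22,23,28,29,30,31): 1⊕0⊕0⊕0⊕0⊕1⊕1⊕0⊕0⊕1⊕1⊕1⊕1⊕1⊕1⊕1 = 0
s8 (pos 8,9,10,11,12,13,14,15,24,25,26,27,28,29,30,31): 0⊕1⊕0⊕0⊕0⊕1⊕1⊕0⊕1⊕1⊕0⊕0⊕1⊕1⊕1⊕1 = 1
s16 (pos 16,17,18,19,20,21,22,23,24,25,26,27,28,29,30,31): 0⊕0⊕1⊕0⊕0⊕1⊕1⊕1⊕1⊕1⊕0⊕0⊕1⊕1⊕1⊕1 = 0
Syndrome s16…s1 = 01000 → error at position 8.
Flip position 8: 0111000010001100010011111001111 → 0111000110001100010011111001111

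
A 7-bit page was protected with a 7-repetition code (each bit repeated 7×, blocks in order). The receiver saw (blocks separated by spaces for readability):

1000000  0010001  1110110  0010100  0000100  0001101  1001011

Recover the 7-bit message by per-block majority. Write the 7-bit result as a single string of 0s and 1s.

Block 1 (1000000): 1 one → 0
Block 2 (0010001): 2 ones → 0
Block 3 (1110110): 5 ones → 1
Block 4 (0010100): 2 ones → 0
Block 5 (0000100): 1 one → 0
Block 6 (0001101): 3 ones → 0
Block 7 (1001011): 4 ones → 1

0010001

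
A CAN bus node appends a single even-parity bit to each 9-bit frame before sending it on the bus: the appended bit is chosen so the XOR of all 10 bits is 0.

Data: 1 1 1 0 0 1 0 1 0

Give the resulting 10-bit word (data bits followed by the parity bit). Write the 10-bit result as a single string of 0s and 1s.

1110010101

XOR of the 9 data bits: 1⊕1⊕1⊕0⊕0⊕1⊕0⊕1⊕0 = 1
Parity bit = 1 (so all 10 bits XOR to 0).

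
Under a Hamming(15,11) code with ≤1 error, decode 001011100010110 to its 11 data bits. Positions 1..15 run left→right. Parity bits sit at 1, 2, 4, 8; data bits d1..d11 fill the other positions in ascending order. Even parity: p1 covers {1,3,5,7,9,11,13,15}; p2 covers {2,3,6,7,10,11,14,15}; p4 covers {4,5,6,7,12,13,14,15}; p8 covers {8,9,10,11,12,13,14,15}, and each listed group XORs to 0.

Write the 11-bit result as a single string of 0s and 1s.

11110010111

s1 (pos 1,3,5,7,9,11,13,15): 0⊕1⊕1⊕1⊕0⊕1⊕1⊕0 = 1
s2 (pos 2,3,6,7,10,11,14,15): 0⊕1⊕1⊕1⊕0⊕1⊕1⊕0 = 1
s4 (pos 4,5,6,7,12,13,14,15): 0⊕1⊕1⊕1⊕0⊕1⊕1⊕0 = 1
s8 (pos 8,9,10,11,12,13,14,15): 0⊕0⊕0⊕1⊕0⊕1⊕1⊕0 = 1
Syndrome s8…s1 = 1111 → error at position 15.
Flip position 15: 001011100010110 → 001011100010111
Read data bits from positions 3,5,6,7,9,10,11,12,13,14,15: 11110010111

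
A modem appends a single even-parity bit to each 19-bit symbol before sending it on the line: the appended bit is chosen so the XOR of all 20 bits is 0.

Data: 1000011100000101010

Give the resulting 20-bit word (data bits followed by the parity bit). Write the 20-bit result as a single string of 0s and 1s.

XOR of the 19 data bits: 1⊕0⊕0⊕0⊕0⊕1⊕1⊕1⊕0⊕0⊕0⊕0⊕0⊕1⊕0⊕1⊕0⊕1⊕0 = 1
Parity bit = 1 (so all 20 bits XOR to 0).

10000111000001010101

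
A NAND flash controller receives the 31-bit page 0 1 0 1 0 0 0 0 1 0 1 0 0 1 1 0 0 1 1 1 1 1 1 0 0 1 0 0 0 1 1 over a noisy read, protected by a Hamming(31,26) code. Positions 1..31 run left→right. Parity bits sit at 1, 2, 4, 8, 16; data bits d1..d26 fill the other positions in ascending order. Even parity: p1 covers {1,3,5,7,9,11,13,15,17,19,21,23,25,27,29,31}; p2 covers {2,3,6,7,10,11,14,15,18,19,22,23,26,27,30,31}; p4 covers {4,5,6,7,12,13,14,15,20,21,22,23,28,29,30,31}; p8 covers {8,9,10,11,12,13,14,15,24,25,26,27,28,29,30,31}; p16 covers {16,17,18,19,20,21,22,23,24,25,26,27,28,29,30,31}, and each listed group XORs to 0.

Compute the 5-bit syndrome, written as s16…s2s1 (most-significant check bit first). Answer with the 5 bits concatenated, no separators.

s1 (pos 1,3,5,7,9,11,13,15,17,19,21,23,25,27,29,31): 0⊕0⊕0⊕0⊕1⊕1⊕0⊕1⊕0⊕1⊕1⊕1⊕0⊕0⊕0⊕1 = 1
s2 (pos 2,3,6,7,10,11,14,15,18,19,22,23,26,27,30,31): 1⊕0⊕0⊕0⊕0⊕1⊕1⊕1⊕1⊕1⊕1⊕1⊕1⊕0⊕1⊕1 = 1
s4 (pos 4,5,6,7,12,13,14,15,20,21,22,23,28,29,30,31): 1⊕0⊕0⊕0⊕0⊕0⊕1⊕1⊕1⊕1⊕1⊕1⊕0⊕0⊕1⊕1 = 1
s8 (pos 8,9,10,11,12,13,14,15,24,25,26,27,28,29,30,31): 0⊕1⊕0⊕1⊕0⊕0⊕1⊕1⊕0⊕0⊕1⊕0⊕0⊕0⊕1⊕1 = 1
s16 (pos 16,17,18,19,20,21,22,23,24,25,26,27,28,29,30,31): 0⊕0⊕1⊕1⊕1⊕1⊕1⊕1⊕0⊕0⊕1⊕0⊕0⊕0⊕1⊕1 = 1
Syndrome s16…s1 = 11111 → error at position 31.

11111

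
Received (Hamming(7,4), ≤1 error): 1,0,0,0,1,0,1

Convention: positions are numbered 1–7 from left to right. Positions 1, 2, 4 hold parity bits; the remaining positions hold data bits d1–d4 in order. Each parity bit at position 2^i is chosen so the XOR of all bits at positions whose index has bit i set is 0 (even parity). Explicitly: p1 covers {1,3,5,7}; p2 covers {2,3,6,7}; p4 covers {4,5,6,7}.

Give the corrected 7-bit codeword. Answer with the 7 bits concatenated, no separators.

s1 (pos 1,3,5,7): 1⊕0⊕1⊕1 = 1
s2 (pos 2,3,6,7): 0⊕0⊕0⊕1 = 1
s4 (pos 4,5,6,7): 0⊕1⊕0⊕1 = 0
Syndrome s4…s1 = 011 → error at position 3.
Flip position 3: 1000101 → 1010101

1010101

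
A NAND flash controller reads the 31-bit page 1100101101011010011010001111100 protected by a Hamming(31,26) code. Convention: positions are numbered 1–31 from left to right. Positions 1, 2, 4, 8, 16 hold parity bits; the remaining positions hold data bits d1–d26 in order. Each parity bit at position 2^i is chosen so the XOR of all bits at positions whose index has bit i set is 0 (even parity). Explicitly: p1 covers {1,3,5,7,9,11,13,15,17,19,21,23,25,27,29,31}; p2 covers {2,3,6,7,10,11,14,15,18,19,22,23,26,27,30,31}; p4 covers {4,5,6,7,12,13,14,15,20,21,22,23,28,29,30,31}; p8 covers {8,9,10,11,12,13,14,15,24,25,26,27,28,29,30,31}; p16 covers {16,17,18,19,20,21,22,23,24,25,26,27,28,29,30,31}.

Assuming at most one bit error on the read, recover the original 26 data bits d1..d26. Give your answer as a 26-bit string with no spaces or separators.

s1 (pos 1,3,5,7,9,11,13,15,17,19,21,23,25,27,29,31): 1⊕0⊕1⊕1⊕0⊕0⊕1⊕1⊕0⊕1⊕1⊕0⊕1⊕1⊕1⊕0 = 0
s2 (pos 2,3,6,7,10,11,14,15,18,19,22,23,26,27,30,31): 1⊕0⊕0⊕1⊕1⊕0⊕0⊕1⊕1⊕1⊕0⊕0⊕1⊕1⊕0⊕0 = 0
s4 (pos 4,5,6,7,12,13,14,15,20,21,22,23,28,29,30,31): 0⊕1⊕0⊕1⊕1⊕1⊕0⊕1⊕0⊕1⊕0⊕0⊕1⊕1⊕0⊕0 = 0
s8 (pos 8,9,10,11,12,13,14,15,24,25,26,27,28,29,30,31): 1⊕0⊕1⊕0⊕1⊕1⊕0⊕1⊕0⊕1⊕1⊕1⊕1⊕1⊕0⊕0 = 0
s16 (pos 16,17,18,19,20,21,22,23,24,25,26,27,28,29,30,31): 0⊕0⊕1⊕1⊕0⊕1⊕0⊕0⊕0⊕1⊕1⊕1⊕1⊕1⊕0⊕0 = 0
Syndrome s16…s1 = 00000 → no error.
Read data bits from positions 3,5,6,7,9,10,11,12,13,14,15,17,18,19,20,21,22,23,24,25,26,27,28,29,30,31: 01010101101011010001111100

01010101101011010001111100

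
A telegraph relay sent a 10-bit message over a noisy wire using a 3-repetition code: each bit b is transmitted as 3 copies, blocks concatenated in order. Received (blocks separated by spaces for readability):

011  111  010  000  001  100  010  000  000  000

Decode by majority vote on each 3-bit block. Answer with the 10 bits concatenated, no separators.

1100000000

Block 1 (011): 2 ones → 1
Block 2 (111): 3 ones → 1
Block 3 (010): 1 one → 0
Block 4 (000): 0 ones → 0
Block 5 (001): 1 one → 0
Block 6 (100): 1 one → 0
Block 7 (010): 1 one → 0
Block 8 (000): 0 ones → 0
Block 9 (000): 0 ones → 0
Block 10 (000): 0 ones → 0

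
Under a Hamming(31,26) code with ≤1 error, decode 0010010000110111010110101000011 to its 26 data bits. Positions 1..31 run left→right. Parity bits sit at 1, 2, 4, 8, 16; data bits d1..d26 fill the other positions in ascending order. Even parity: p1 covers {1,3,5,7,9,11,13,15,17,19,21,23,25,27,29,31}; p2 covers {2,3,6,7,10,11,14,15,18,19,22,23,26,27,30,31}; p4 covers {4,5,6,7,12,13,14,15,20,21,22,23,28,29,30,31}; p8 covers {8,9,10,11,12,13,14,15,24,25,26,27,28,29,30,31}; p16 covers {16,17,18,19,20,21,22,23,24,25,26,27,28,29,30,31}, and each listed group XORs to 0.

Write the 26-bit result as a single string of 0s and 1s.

10100011010010110101000011

s1 (pos 1,3,5,7,9,11,13,15,17,19,21,23,25,27,29,31): 0⊕1⊕0⊕0⊕0⊕1⊕0⊕1⊕0⊕0⊕1⊕1⊕1⊕0⊕0⊕1 = 1
s2 (pos 2,3,6,7,10,11,14,15,18,19,22,23,26,27,30,31): 0⊕1⊕1⊕0⊕0⊕1⊕1⊕1⊕1⊕0⊕0⊕1⊕0⊕0⊕1⊕1 = 1
s4 (pos 4,5,6,7,12,13,14,15,20,21,22,23,28,29,30,31): 0⊕0⊕1⊕0⊕1⊕0⊕1⊕1⊕1⊕1⊕0⊕1⊕0⊕0⊕1⊕1 = 1
s8 (pos 8,9,10,11,12,13,14,15,24,25,26,27,28,29,30,31): 0⊕0⊕0⊕1⊕1⊕0⊕1⊕1⊕0⊕1⊕0⊕0⊕0⊕0⊕1⊕1 = 1
s16 (pos 16,17,18,19,20,21,22,23,24,25,26,27,28,29,30,31): 1⊕0⊕1⊕0⊕1⊕1⊕0⊕1⊕0⊕1⊕0⊕0⊕0⊕0⊕1⊕1 = 0
Syndrome s16…s1 = 01111 → error at position 15.
Flip position 15: 0010010000110111010110101000011 → 0010010000110101010110101000011
Read data bits from positions 3,5,6,7,9,10,11,12,13,14,15,17,18,19,20,21,22,23,24,25,26,27,28,29,30,31: 10100011010010110101000011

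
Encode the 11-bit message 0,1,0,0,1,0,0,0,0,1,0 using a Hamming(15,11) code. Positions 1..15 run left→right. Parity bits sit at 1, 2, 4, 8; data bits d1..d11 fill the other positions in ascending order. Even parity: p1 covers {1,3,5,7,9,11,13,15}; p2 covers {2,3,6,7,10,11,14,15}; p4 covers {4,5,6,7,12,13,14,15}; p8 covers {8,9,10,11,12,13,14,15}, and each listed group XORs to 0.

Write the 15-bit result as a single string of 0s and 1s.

010010001000010

Place data at non-parity positions: p1 p2 0 p4 1 0 0 p8 1 0 0 0 0 1 0
p1 (pos 1,3,5,7,9,11,13,15): XOR of data positions = 0⊕1⊕0⊕1⊕0⊕0⊕0 = 0
p2 (pos 2,3,6,7,10,11,14,15): XOR of data positions = 0⊕0⊕0⊕0⊕0⊕1⊕0 = 1
p4 (pos 4,5,6,7,12,13,14,15): XOR of data positions = 1⊕0⊕0⊕0⊕0⊕1⊕0 = 0
p8 (pos 8,9,10,11,12,13,14,15): XOR of data positions = 1⊕0⊕0⊕0⊕0⊕1⊕0 = 0
Codeword: 010010001000010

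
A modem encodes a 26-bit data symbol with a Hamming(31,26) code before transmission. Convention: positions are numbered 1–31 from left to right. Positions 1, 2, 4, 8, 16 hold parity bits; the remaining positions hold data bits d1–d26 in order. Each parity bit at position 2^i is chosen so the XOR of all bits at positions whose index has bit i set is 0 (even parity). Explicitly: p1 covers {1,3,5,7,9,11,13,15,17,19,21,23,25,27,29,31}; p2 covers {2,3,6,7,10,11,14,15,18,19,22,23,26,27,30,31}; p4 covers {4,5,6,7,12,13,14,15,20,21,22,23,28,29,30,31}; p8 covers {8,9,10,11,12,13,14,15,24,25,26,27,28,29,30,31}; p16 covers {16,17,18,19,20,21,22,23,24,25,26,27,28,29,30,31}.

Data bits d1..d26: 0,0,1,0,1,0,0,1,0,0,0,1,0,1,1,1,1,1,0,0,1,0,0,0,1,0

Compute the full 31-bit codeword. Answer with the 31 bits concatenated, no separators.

Place data at non-parity positions: p1 p2 0 p4 0 1 0 p8 1 0 0 1 0 0 0 p16 1 0 1 1 1 1 1 0 0 1 0 0 0 1 0
p1 (pos 1,3,5,7,9,11,13,15,17,19,21,23,25,27,29,31): XOR of data positions = 0⊕0⊕0⊕1⊕0⊕0⊕0⊕1⊕1⊕1⊕1⊕0⊕0⊕0⊕0 = 1
p2 (pos 2,3,6,7,10,11,14,15,18,19,22,23,26,27,30,31): XOR of data positions = 0⊕1⊕0⊕0⊕0⊕0⊕0⊕0⊕1⊕1⊕1⊕1⊕0⊕1⊕0 = 0
p4 (pos 4,5,6,7,12,13,14,15,20,21,22,23,28,29,30,31): XOR of data positions = 0⊕1⊕0⊕1⊕0⊕0⊕0⊕1⊕1⊕1⊕1⊕0⊕0⊕1⊕0 = 1
p8 (pos 8,9,10,11,12,13,14,15,24,25,26,27,28,29,30,31): XOR of data positions = 1⊕0⊕0⊕1⊕0⊕0⊕0⊕0⊕0⊕1⊕0⊕0⊕0⊕1⊕0 = 0
p16 (pos 16,17,18,19,20,21,22,23,24,25,26,27,28,29,30,31): XOR of data positions = 1⊕0⊕1⊕1⊕1⊕1⊕1⊕0⊕0⊕1⊕0⊕0⊕0⊕1⊕0 = 0
Codeword: 1001010010010000101111100100010

1001010010010000101111100100010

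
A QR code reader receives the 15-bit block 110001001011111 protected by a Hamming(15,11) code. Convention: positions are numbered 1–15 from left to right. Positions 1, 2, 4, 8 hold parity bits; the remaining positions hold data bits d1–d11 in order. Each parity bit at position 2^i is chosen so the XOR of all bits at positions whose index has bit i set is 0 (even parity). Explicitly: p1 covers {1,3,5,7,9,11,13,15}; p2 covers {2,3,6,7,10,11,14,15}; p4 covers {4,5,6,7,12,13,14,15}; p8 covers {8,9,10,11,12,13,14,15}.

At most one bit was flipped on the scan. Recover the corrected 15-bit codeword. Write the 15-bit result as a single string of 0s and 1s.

110001101011111

s1 (pos 1,3,5,7,9,11,13,15): 1⊕0⊕0⊕0⊕1⊕1⊕1⊕1 = 1
s2 (pos 2,3,6,7,10,11,14,15): 1⊕0⊕1⊕0⊕0⊕1⊕1⊕1 = 1
s4 (pos 4,5,6,7,12,13,14,15): 0⊕0⊕1⊕0⊕1⊕1⊕1⊕1 = 1
s8 (pos 8,9,10,11,12,13,14,15): 0⊕1⊕0⊕1⊕1⊕1⊕1⊕1 = 0
Syndrome s8…s1 = 0111 → error at position 7.
Flip position 7: 110001001011111 → 110001101011111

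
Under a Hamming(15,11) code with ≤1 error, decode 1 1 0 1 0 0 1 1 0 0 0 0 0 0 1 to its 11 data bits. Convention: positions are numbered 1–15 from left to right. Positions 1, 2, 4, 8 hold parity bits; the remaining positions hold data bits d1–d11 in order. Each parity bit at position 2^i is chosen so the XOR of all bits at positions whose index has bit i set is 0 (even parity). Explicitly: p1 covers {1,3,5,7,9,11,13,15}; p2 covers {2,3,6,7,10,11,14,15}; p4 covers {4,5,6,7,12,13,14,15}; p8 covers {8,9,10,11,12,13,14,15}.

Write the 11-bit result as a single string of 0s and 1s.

s1 (pos 1,3,5,7,9,11,13,15): 1⊕0⊕0⊕1⊕0⊕0⊕0⊕1 = 1
s2 (pos 2,3,6,7,10,11,14,15): 1⊕0⊕0⊕1⊕0⊕0⊕0⊕1 = 1
s4 (pos 4,5,6,7,12,13,14,15): 1⊕0⊕0⊕1⊕0⊕0⊕0⊕1 = 1
s8 (pos 8,9,10,11,12,13,14,15): 1⊕0⊕0⊕0⊕0⊕0⊕0⊕1 = 0
Syndrome s8…s1 = 0111 → error at position 7.
Flip position 7: 110100110000001 → 110100010000001
Read data bits from positions 3,5,6,7,9,10,11,12,13,14,15: 00000000001

00000000001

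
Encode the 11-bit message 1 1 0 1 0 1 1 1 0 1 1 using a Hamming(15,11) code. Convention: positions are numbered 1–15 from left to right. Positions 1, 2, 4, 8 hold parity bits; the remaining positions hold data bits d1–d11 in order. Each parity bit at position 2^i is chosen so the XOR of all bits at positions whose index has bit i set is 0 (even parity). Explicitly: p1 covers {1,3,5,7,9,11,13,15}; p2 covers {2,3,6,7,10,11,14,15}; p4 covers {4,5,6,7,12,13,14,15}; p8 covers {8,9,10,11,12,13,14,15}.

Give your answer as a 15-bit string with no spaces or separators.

Place data at non-parity positions: p1 p2 1 p4 1 0 1 p8 0 1 1 1 0 1 1
p1 (pos 1,3,5,7,9,11,13,15): XOR of data positions = 1⊕1⊕1⊕0⊕1⊕0⊕1 = 1
p2 (pos 2,3,6,7,10,11,14,15): XOR of data positions = 1⊕0⊕1⊕1⊕1⊕1⊕1 = 0
p4 (pos 4,5,6,7,12,13,14,15): XOR of data positions = 1⊕0⊕1⊕1⊕0⊕1⊕1 = 1
p8 (pos 8,9,10,11,12,13,14,15): XOR of data positions = 0⊕1⊕1⊕1⊕0⊕1⊕1 = 1
Codeword: 101110110111011

101110110111011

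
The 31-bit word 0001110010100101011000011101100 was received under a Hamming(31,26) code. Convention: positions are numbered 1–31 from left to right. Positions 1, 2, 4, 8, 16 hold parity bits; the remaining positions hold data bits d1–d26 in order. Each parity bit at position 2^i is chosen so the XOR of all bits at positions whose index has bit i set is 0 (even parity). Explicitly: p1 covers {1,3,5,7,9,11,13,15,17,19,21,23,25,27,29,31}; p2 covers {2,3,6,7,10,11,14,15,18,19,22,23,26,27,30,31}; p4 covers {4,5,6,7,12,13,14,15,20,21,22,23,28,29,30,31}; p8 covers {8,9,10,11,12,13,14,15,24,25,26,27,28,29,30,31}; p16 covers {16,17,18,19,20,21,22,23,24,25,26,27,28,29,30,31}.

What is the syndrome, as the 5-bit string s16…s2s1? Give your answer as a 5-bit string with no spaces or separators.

s1 (pos 1,3,5,7,9,11,13,15,17,19,21,23,25,27,29,31): 0⊕0⊕1⊕0⊕1⊕1⊕0⊕0⊕0⊕1⊕0⊕0⊕1⊕0⊕1⊕0 = 0
s2 (pos 2,3,6,7,10,11,14,15,18,19,22,23,26,27,30,31): 0⊕0⊕1⊕0⊕0⊕1⊕1⊕0⊕1⊕1⊕0⊕0⊕1⊕0⊕0⊕0 = 0
s4 (pos 4,5,6,7,12,13,14,15,20,21,22,23,28,29,30,31): 1⊕1⊕1⊕0⊕0⊕0⊕1⊕0⊕0⊕0⊕0⊕0⊕1⊕1⊕0⊕0 = 0
s8 (pos 8,9,10,11,12,13,14,15,24,25,26,27,28,29,30,31): 0⊕1⊕0⊕1⊕0⊕0⊕1⊕0⊕1⊕1⊕1⊕0⊕1⊕1⊕0⊕0 = 0
s16 (pos 16,17,18,19,20,21,22,23,24,25,26,27,28,29,30,31): 1⊕0⊕1⊕1⊕0⊕0⊕0⊕0⊕1⊕1⊕1⊕0⊕1⊕1⊕0⊕0 = 0
Syndrome s16…s1 = 00000 → no error.

00000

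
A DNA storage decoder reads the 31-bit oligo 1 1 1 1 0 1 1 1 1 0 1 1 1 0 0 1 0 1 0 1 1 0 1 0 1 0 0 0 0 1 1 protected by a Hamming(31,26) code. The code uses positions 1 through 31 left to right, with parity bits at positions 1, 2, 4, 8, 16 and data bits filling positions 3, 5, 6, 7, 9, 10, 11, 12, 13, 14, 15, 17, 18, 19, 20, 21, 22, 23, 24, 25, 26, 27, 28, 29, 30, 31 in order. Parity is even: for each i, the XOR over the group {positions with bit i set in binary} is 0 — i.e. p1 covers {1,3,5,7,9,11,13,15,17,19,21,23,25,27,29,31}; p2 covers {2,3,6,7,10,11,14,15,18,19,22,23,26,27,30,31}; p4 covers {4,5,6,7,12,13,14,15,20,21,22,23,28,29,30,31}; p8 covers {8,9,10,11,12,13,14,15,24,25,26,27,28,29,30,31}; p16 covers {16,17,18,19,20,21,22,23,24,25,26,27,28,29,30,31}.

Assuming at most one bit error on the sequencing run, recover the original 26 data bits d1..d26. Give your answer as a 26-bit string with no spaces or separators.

10111011100010110101000011

s1 (pos 1,3,5,7,9,11,13,15,17,19,21,23,25,27,29,31): 1⊕1⊕0⊕1⊕1⊕1⊕1⊕0⊕0⊕0⊕1⊕1⊕1⊕0⊕0⊕1 = 0
s2 (pos 2,3,6,7,10,11,14,15,18,19,22,23,26,27,30,31): 1⊕1⊕1⊕1⊕0⊕1⊕0⊕0⊕1⊕0⊕0⊕1⊕0⊕0⊕1⊕1 = 1
s4 (pos 4,5,6,7,12,13,14,15,20,21,22,23,28,29,30,31): 1⊕0⊕1⊕1⊕1⊕1⊕0⊕0⊕1⊕1⊕0⊕1⊕0⊕0⊕1⊕1 = 0
s8 (pos 8,9,10,11,12,13,14,15,24,25,26,27,28,29,30,31): 1⊕1⊕0⊕1⊕1⊕1⊕0⊕0⊕0⊕1⊕0⊕0⊕0⊕0⊕1⊕1 = 0
s16 (pos 16,17,18,19,20,21,22,23,24,25,26,27,28,29,30,31): 1⊕0⊕1⊕0⊕1⊕1⊕0⊕1⊕0⊕1⊕0⊕0⊕0⊕0⊕1⊕1 = 0
Syndrome s16…s1 = 00010 → error at position 2.
Flip position 2: 1111011110111001010110101000011 → 1011011110111001010110101000011
Read data bits from positions 3,5,6,7,9,10,11,12,13,14,15,17,18,19,20,21,22,23,24,25,26,27,28,29,30,31: 10111011100010110101000011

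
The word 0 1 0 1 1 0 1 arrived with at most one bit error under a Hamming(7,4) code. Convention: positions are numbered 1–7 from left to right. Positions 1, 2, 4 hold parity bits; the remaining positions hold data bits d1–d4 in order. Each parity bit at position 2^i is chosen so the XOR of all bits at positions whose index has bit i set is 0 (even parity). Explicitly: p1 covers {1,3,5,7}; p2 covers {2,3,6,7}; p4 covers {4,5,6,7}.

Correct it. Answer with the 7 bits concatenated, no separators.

0100101

s1 (pos 1,3,5,7): 0⊕0⊕1⊕1 = 0
s2 (pos 2,3,6,7): 1⊕0⊕0⊕1 = 0
s4 (pos 4,5,6,7): 1⊕1⊕0⊕1 = 1
Syndrome s4…s1 = 100 → error at position 4.
Flip position 4: 0101101 → 0100101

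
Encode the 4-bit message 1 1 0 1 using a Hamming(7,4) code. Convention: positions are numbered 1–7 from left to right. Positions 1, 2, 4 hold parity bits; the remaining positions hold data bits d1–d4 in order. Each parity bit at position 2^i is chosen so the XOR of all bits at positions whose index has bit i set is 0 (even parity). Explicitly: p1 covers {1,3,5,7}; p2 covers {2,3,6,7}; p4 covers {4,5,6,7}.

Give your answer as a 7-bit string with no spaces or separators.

Place data at non-parity positions: p1 p2 1 p4 1 0 1
p1 (pos 1,3,5,7): XOR of data positions = 1⊕1⊕1 = 1
p2 (pos 2,3,6,7): XOR of data positions = 1⊕0⊕1 = 0
p4 (pos 4,5,6,7): XOR of data positions = 1⊕0⊕1 = 0
Codeword: 1010101

1010101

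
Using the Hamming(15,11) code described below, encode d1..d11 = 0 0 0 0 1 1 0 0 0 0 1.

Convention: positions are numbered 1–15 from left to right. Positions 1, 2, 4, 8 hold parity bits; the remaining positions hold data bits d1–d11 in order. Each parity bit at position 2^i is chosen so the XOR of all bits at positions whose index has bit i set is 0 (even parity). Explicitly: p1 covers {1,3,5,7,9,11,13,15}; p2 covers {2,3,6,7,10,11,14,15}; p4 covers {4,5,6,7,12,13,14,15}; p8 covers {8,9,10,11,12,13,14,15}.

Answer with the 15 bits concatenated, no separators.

000100011100001

Place data at non-parity positions: p1 p2 0 p4 0 0 0 p8 1 1 0 0 0 0 1
p1 (pos 1,3,5,7,9,11,13,15): XOR of data positions = 0⊕0⊕0⊕1⊕0⊕0⊕1 = 0
p2 (pos 2,3,6,7,10,11,14,15): XOR of data positions = 0⊕0⊕0⊕1⊕0⊕0⊕1 = 0
p4 (pos 4,5,6,7,12,13,14,15): XOR of data positions = 0⊕0⊕0⊕0⊕0⊕0⊕1 = 1
p8 (pos 8,9,10,11,12,13,14,15): XOR of data positions = 1⊕1⊕0⊕0⊕0⊕0⊕1 = 1
Codeword: 000100011100001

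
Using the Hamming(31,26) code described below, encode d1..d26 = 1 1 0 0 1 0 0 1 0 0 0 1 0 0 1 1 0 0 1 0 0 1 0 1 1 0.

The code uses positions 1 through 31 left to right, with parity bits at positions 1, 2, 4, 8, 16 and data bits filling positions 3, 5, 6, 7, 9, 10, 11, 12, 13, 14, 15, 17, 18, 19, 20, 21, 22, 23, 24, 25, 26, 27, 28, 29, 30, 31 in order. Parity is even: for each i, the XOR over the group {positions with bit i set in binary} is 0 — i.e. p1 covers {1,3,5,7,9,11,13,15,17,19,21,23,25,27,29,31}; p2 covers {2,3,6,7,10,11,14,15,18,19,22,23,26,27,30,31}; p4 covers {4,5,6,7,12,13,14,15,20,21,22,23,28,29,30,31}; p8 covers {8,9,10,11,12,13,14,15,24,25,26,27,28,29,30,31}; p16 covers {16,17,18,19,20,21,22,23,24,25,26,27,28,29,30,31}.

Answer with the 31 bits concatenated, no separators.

Place data at non-parity positions: p1 p2 1 p4 1 0 0 p8 1 0 0 1 0 0 0 p16 1 0 0 1 1 0 0 1 0 0 1 0 1 1 0
p1 (pos 1,3,5,7,9,11,13,15,17,19,21,23,25,27,29,31): XOR of data positions = 1⊕1⊕0⊕1⊕0⊕0⊕0⊕1⊕0⊕1⊕0⊕0⊕1⊕1⊕0 = 1
p2 (pos 2,3,6,7,10,11,14,15,18,19,22,23,26,27,30,31): XOR of data positions = 1⊕0⊕0⊕0⊕0⊕0⊕0⊕0⊕0⊕0⊕0⊕0⊕1⊕1⊕0 = 1
p4 (pos 4,5,6,7,12,13,14,15,20,21,22,23,28,29,30,31): XOR of data positions = 1⊕0⊕0⊕1⊕0⊕0⊕0⊕1⊕1⊕0⊕0⊕0⊕1⊕1⊕0 = 0
p8 (pos 8,9,10,11,12,13,14,15,24,25,26,27,28,29,30,31): XOR of data positions = 1⊕0⊕0⊕1⊕0⊕0⊕0⊕1⊕0⊕0⊕1⊕0⊕1⊕1⊕0 = 0
p16 (pos 16,17,18,19,20,21,22,23,24,25,26,27,28,29,30,31): XOR of data positions = 1⊕0⊕0⊕1⊕1⊕0⊕0⊕1⊕0⊕0⊕1⊕0⊕1⊕1⊕0 = 1
Codeword: 1110100010010001100110010010110

1110100010010001100110010010110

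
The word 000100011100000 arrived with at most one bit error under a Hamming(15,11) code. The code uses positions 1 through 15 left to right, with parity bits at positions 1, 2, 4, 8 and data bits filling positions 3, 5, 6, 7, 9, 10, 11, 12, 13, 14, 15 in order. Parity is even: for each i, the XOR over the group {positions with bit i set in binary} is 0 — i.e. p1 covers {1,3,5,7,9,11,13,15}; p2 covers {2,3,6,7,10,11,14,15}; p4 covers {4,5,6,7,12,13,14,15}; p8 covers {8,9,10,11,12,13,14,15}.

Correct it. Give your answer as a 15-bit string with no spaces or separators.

s1 (pos 1,3,5,7,9,11,13,15): 0⊕0⊕0⊕0⊕1⊕0⊕0⊕0 = 1
s2 (pos 2,3,6,7,10,11,14,15): 0⊕0⊕0⊕0⊕1⊕0⊕0⊕0 = 1
s4 (pos 4,5,6,7,12,13,14,15): 1⊕0⊕0⊕0⊕0⊕0⊕0⊕0 = 1
s8 (pos 8,9,10,11,12,13,14,15): 1⊕1⊕1⊕0⊕0⊕0⊕0⊕0 = 1
Syndrome s8…s1 = 1111 → error at position 15.
Flip position 15: 000100011100000 → 000100011100001

000100011100001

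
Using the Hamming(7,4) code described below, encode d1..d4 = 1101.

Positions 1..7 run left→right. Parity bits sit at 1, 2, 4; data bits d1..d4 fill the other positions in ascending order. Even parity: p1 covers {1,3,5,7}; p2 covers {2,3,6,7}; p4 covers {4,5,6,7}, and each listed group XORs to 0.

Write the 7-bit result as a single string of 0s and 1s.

Place data at non-parity positions: p1 p2 1 p4 1 0 1
p1 (pos 1,3,5,7): XOR of data positions = 1⊕1⊕1 = 1
p2 (pos 2,3,6,7): XOR of data positions = 1⊕0⊕1 = 0
p4 (pos 4,5,6,7): XOR of data positions = 1⊕0⊕1 = 0
Codeword: 1010101

1010101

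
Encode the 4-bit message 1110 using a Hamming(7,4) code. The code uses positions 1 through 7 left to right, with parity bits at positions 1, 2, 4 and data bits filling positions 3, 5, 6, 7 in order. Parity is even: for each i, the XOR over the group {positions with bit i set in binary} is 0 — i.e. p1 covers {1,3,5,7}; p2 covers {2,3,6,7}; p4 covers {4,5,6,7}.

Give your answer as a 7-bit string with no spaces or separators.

0010110

Place data at non-parity positions: p1 p2 1 p4 1 1 0
p1 (pos 1,3,5,7): XOR of data positions = 1⊕1⊕0 = 0
p2 (pos 2,3,6,7): XOR of data positions = 1⊕1⊕0 = 0
p4 (pos 4,5,6,7): XOR of data positions = 1⊕1⊕0 = 0
Codeword: 0010110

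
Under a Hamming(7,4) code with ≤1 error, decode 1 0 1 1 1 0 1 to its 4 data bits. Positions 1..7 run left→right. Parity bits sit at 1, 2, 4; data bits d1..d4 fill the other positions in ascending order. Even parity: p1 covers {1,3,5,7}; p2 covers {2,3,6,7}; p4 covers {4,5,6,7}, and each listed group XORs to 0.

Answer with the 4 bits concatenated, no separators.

1101

s1 (pos 1,3,5,7): 1⊕1⊕1⊕1 = 0
s2 (pos 2,3,6,7): 0⊕1⊕0⊕1 = 0
s4 (pos 4,5,6,7): 1⊕1⊕0⊕1 = 1
Syndrome s4…s1 = 100 → error at position 4.
Flip position 4: 1011101 → 1010101
Read data bits from positions 3,5,6,7: 1101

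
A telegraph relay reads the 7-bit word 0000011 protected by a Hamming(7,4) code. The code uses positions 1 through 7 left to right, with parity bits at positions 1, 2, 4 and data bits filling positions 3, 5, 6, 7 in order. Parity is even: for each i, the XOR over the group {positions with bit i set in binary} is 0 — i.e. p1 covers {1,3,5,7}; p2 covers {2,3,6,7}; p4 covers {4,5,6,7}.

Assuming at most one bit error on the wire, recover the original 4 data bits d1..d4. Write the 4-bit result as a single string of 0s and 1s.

s1 (pos 1,3,5,7): 0⊕0⊕0⊕1 = 1
s2 (pos 2,3,6,7): 0⊕0⊕1⊕1 = 0
s4 (pos 4,5,6,7): 0⊕0⊕1⊕1 = 0
Syndrome s4…s1 = 001 → error at position 1.
Flip position 1: 0000011 → 1000011
Read data bits from positions 3,5,6,7: 0011

0011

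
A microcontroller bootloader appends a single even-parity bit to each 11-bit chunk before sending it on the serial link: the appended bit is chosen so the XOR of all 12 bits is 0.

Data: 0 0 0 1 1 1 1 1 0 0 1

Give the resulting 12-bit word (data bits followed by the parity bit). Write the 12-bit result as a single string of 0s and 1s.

000111110010

XOR of the 11 data bits: 0⊕0⊕0⊕1⊕1⊕1⊕1⊕1⊕0⊕0⊕1 = 0
Parity bit = 0 (so all 12 bits XOR to 0).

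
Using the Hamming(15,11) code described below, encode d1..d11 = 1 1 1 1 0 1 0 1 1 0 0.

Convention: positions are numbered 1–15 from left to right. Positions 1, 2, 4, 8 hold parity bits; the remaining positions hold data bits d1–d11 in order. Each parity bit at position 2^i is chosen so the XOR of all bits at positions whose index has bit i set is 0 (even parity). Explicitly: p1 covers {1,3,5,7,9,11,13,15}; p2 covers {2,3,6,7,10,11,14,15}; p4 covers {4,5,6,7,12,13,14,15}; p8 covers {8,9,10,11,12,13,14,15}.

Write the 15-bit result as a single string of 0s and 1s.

001111110101100

Place data at non-parity positions: p1 p2 1 p4 1 1 1 p8 0 1 0 1 1 0 0
p1 (pos 1,3,5,7,9,11,13,15): XOR of data positions = 1⊕1⊕1⊕0⊕0⊕1⊕0 = 0
p2 (pos 2,3,6,7,10,11,14,15): XOR of data positions = 1⊕1⊕1⊕1⊕0⊕0⊕0 = 0
p4 (pos 4,5,6,7,12,13,14,15): XOR of data positions = 1⊕1⊕1⊕1⊕1⊕0⊕0 = 1
p8 (pos 8,9,10,11,12,13,14,15): XOR of data positions = 0⊕1⊕0⊕1⊕1⊕0⊕0 = 1
Codeword: 001111110101100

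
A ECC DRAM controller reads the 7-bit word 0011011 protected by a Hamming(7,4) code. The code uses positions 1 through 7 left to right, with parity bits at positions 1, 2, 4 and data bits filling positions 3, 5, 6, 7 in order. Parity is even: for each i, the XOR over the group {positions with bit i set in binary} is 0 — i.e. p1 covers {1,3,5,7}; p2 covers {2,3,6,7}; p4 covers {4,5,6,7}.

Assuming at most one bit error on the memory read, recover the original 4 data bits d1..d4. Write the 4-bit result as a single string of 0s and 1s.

s1 (pos 1,3,5,7): 0⊕1⊕0⊕1 = 0
s2 (pos 2,3,6,7): 0⊕1⊕1⊕1 = 1
s4 (pos 4,5,6,7): 1⊕0⊕1⊕1 = 1
Syndrome s4…s1 = 110 → error at position 6.
Flip position 6: 0011011 → 0011001
Read data bits from positions 3,5,6,7: 1001

1001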